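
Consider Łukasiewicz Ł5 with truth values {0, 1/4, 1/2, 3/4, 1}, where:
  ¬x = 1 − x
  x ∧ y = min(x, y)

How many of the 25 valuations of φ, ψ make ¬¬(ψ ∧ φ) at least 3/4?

4

value 1: 1 assignment (counts)
value 3/4: 3 assignments (counts)
value 1/2: 5 assignments
value 1/4: 7 assignments
value 0: 9 assignments
So 4 of the 25 assignments meet the threshold.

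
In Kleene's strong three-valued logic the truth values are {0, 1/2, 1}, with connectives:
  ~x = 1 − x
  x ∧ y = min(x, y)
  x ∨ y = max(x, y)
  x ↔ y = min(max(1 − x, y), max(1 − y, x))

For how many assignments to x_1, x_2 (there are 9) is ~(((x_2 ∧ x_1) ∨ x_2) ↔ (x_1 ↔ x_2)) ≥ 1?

2

x_1 = 0, x_2 = 0 ↦ 1  ≥
x_1 = 0, x_2 = 1/2 ↦ 1/2  <
x_1 = 0, x_2 = 1 ↦ 1  ≥
x_1 = 1/2, x_2 = 0 ↦ 1/2  <
x_1 = 1/2, x_2 = 1/2 ↦ 1/2  <
x_1 = 1/2, x_2 = 1 ↦ 1/2  <
x_1 = 1, x_2 = 0 ↦ 0  <
x_1 = 1, x_2 = 1/2 ↦ 1/2  <
x_1 = 1, x_2 = 1 ↦ 0  <
So 2 of the 9 assignments meet the threshold.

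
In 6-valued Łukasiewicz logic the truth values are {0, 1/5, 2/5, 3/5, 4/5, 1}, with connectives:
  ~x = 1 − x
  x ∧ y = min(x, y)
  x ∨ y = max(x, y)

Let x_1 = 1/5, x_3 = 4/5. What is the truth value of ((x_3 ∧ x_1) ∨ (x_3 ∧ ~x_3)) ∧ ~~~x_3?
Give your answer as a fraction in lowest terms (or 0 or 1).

1/5

x_3 ∧ x_1 = 4/5 ∧ 1/5 = 1/5
~x_3 = ~4/5 = 1/5
x_3 ∧ ~x_3 = 4/5 ∧ 1/5 = 1/5
(x_3 ∧ x_1) ∨ (x_3 ∧ ~x_3) = 1/5 ∨ 1/5 = 1/5
~x_3 = ~4/5 = 1/5
~~x_3 = ~1/5 = 4/5
~~~x_3 = ~4/5 = 1/5
((x_3 ∧ x_1) ∨ (x_3 ∧ ~x_3)) ∧ ~~~x_3 = 1/5 ∧ 1/5 = 1/5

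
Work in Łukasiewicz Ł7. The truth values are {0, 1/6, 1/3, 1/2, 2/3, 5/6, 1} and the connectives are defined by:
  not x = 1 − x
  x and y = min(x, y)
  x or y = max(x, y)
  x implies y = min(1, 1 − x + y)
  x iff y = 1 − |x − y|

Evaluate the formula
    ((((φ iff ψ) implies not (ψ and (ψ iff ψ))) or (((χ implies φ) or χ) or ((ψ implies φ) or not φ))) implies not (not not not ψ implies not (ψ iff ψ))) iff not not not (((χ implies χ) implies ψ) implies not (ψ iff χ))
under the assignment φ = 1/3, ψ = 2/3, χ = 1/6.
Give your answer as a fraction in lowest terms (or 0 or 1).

φ iff ψ = 1/3 iff 2/3 = 2/3
ψ iff ψ = 2/3 iff 2/3 = 1
ψ and (ψ iff ψ) = 2/3 and 1 = 2/3
not (ψ and (ψ iff ψ)) = not 2/3 = 1/3
(φ iff ψ) implies not (ψ and (ψ iff ψ)) = 2/3 implies 1/3 = 2/3
χ implies φ = 1/6 implies 1/3 = 1
(χ implies φ) or χ = 1 or 1/6 = 1
ψ implies φ = 2/3 implies 1/3 = 2/3
not φ = not 1/3 = 2/3
(ψ implies φ) or not φ = 2/3 or 2/3 = 2/3
((χ implies φ) or χ) or ((ψ implies φ) or not φ) = 1 or 2/3 = 1
((φ iff ψ) implies not (ψ and (ψ iff ψ))) or (((χ implies φ) or χ) or ((ψ implies φ) or not φ)) = 2/3 or 1 = 1
not ψ = not 2/3 = 1/3
not not ψ = not 1/3 = 2/3
not not not ψ = not 2/3 = 1/3
ψ iff ψ = 2/3 iff 2/3 = 1
not (ψ iff ψ) = not 1 = 0
not not not ψ implies not (ψ iff ψ) = 1/3 implies 0 = 2/3
not (not not not ψ implies not (ψ iff ψ)) = not 2/3 = 1/3
(((φ iff ψ) implies not (ψ and (ψ iff ψ))) or (((χ implies φ) or χ) or ((ψ implies φ) or not φ))) implies not (not not not ψ implies not (ψ iff ψ)) = 1 implies 1/3 = 1/3
χ implies χ = 1/6 implies 1/6 = 1
(χ implies χ) implies ψ = 1 implies 2/3 = 2/3
ψ iff χ = 2/3 iff 1/6 = 1/2
not (ψ iff χ) = not 1/2 = 1/2
((χ implies χ) implies ψ) implies not (ψ iff χ) = 2/3 implies 1/2 = 5/6
not (((χ implies χ) implies ψ) implies not (ψ iff χ)) = not 5/6 = 1/6
not not (((χ implies χ) implies ψ) implies not (ψ iff χ)) = not 1/6 = 5/6
not not not (((χ implies χ) implies ψ) implies not (ψ iff χ)) = not 5/6 = 1/6
((((φ iff ψ) implies not (ψ and (ψ iff ψ))) or (((χ implies φ) or χ) or ((ψ implies φ) or not φ))) implies not (not not not ψ implies not (ψ iff ψ))) iff not not not (((χ implies χ) implies ψ) implies not (ψ iff χ)) = 1/3 iff 1/6 = 5/6

5/6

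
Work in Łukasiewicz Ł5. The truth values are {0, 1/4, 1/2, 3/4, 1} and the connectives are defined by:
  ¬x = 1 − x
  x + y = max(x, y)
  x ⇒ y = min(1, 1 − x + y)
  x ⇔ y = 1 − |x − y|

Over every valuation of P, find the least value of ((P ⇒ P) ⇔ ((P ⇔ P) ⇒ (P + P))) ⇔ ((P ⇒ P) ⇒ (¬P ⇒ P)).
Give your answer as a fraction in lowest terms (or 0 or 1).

Take P = 1/2:
P ⇒ P = 1/2 ⇒ 1/2 = 1
P ⇔ P = 1/2 ⇔ 1/2 = 1
P + P = 1/2 + 1/2 = 1/2
(P ⇔ P) ⇒ (P + P) = 1 ⇒ 1/2 = 1/2
(P ⇒ P) ⇔ ((P ⇔ P) ⇒ (P + P)) = 1 ⇔ 1/2 = 1/2
P ⇒ P = 1/2 ⇒ 1/2 = 1
¬P = ¬1/2 = 1/2
¬P ⇒ P = 1/2 ⇒ 1/2 = 1
(P ⇒ P) ⇒ (¬P ⇒ P) = 1 ⇒ 1 = 1
((P ⇒ P) ⇔ ((P ⇔ P) ⇒ (P + P))) ⇔ ((P ⇒ P) ⇒ (¬P ⇒ P)) = 1/2 ⇔ 1 = 1/2
No assignment yields a value below 1/2, so this is the minimum.

1/2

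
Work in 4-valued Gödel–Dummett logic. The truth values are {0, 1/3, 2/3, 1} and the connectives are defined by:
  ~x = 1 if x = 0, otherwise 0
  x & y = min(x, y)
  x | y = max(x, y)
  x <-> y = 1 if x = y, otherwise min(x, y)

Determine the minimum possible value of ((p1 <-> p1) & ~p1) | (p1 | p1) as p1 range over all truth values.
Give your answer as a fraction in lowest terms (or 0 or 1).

1/3

Take p1 = 1/3:
p1 <-> p1 = 1/3 <-> 1/3 = 1
~p1 = ~1/3 = 0
(p1 <-> p1) & ~p1 = 1 & 0 = 0
p1 | p1 = 1/3 | 1/3 = 1/3
((p1 <-> p1) & ~p1) | (p1 | p1) = 0 | 1/3 = 1/3
No assignment yields a value below 1/3, so this is the minimum.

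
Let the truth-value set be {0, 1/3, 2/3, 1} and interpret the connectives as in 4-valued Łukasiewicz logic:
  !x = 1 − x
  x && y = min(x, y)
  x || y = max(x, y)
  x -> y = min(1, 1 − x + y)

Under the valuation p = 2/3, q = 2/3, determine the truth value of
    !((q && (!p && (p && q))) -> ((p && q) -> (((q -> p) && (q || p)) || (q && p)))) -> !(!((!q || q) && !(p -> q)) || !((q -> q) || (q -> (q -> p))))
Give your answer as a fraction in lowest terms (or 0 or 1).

!p = !2/3 = 1/3
p && q = 2/3 && 2/3 = 2/3
!p && (p && q) = 1/3 && 2/3 = 1/3
q && (!p && (p && q)) = 2/3 && 1/3 = 1/3
p && q = 2/3 && 2/3 = 2/3
q -> p = 2/3 -> 2/3 = 1
q || p = 2/3 || 2/3 = 2/3
(q -> p) && (q || p) = 1 && 2/3 = 2/3
q && p = 2/3 && 2/3 = 2/3
((q -> p) && (q || p)) || (q && p) = 2/3 || 2/3 = 2/3
(p && q) -> (((q -> p) && (q || p)) || (q && p)) = 2/3 -> 2/3 = 1
(q && (!p && (p && q))) -> ((p && q) -> (((q -> p) && (q || p)) || (q && p))) = 1/3 -> 1 = 1
!((q && (!p && (p && q))) -> ((p && q) -> (((q -> p) && (q || p)) || (q && p)))) = !1 = 0
!q = !2/3 = 1/3
!q || q = 1/3 || 2/3 = 2/3
p -> q = 2/3 -> 2/3 = 1
!(p -> q) = !1 = 0
(!q || q) && !(p -> q) = 2/3 && 0 = 0
!((!q || q) && !(p -> q)) = !0 = 1
q -> q = 2/3 -> 2/3 = 1
q -> p = 2/3 -> 2/3 = 1
q -> (q -> p) = 2/3 -> 1 = 1
(q -> q) || (q -> (q -> p)) = 1 || 1 = 1
!((q -> q) || (q -> (q -> p))) = !1 = 0
!((!q || q) && !(p -> q)) || !((q -> q) || (q -> (q -> p))) = 1 || 0 = 1
!(!((!q || q) && !(p -> q)) || !((q -> q) || (q -> (q -> p)))) = !1 = 0
!((q && (!p && (p && q))) -> ((p && q) -> (((q -> p) && (q || p)) || (q && p)))) -> !(!((!q || q) && !(p -> q)) || !((q -> q) || (q -> (q -> p)))) = 0 -> 0 = 1

1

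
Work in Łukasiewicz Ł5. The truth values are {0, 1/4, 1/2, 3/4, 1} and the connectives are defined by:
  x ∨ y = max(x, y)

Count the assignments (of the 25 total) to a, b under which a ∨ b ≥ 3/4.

value 1: 9 assignments (counts)
value 3/4: 7 assignments (counts)
value 1/2: 5 assignments
value 1/4: 3 assignments
value 0: 1 assignment
So 16 of the 25 assignments meet the threshold.

16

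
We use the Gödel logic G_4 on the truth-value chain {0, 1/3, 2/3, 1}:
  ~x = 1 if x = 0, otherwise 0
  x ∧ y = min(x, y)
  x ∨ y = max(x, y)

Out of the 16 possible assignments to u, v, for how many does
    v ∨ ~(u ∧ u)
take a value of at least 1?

7

u = 0, v = 0 ↦ 1  ≥
u = 0, v = 1/3 ↦ 1  ≥
u = 0, v = 2/3 ↦ 1  ≥
u = 0, v = 1 ↦ 1  ≥
u = 1/3, v = 0 ↦ 0  <
u = 1/3, v = 1/3 ↦ 1/3  <
u = 1/3, v = 2/3 ↦ 2/3  <
u = 1/3, v = 1 ↦ 1  ≥
u = 2/3, v = 0 ↦ 0  <
u = 2/3, v = 1/3 ↦ 1/3  <
u = 2/3, v = 2/3 ↦ 2/3  <
u = 2/3, v = 1 ↦ 1  ≥
u = 1, v = 0 ↦ 0  <
u = 1, v = 1/3 ↦ 1/3  <
u = 1, v = 2/3 ↦ 2/3  <
u = 1, v = 1 ↦ 1  ≥
So 7 of the 16 assignments meet the threshold.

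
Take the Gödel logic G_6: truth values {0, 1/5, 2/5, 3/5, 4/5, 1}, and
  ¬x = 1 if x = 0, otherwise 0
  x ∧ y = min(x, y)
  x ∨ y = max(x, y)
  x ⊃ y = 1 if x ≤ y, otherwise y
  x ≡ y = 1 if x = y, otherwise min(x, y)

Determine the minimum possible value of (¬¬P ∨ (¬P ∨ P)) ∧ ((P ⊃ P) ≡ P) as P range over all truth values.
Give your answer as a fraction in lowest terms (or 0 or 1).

0

Take P = 0:
¬P = ¬0 = 1
¬¬P = ¬1 = 0
¬P = ¬0 = 1
¬P ∨ P = 1 ∨ 0 = 1
¬¬P ∨ (¬P ∨ P) = 0 ∨ 1 = 1
P ⊃ P = 0 ⊃ 0 = 1
(P ⊃ P) ≡ P = 1 ≡ 0 = 0
(¬¬P ∨ (¬P ∨ P)) ∧ ((P ⊃ P) ≡ P) = 1 ∧ 0 = 0
No assignment yields a value below 0, so this is the minimum.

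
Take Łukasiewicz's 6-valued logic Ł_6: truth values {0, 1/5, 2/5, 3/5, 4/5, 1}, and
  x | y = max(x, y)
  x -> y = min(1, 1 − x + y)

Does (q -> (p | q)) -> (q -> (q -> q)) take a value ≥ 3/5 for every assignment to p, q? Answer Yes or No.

At p = 2/5, q = 1/5, for instance:
p | q = 2/5 | 1/5 = 2/5
q -> (p | q) = 1/5 -> 2/5 = 1
q -> q = 1/5 -> 1/5 = 1
q -> (q -> q) = 1/5 -> 1 = 1
(q -> (p | q)) -> (q -> (q -> q)) = 1 -> 1 = 1
and checking the remaining 35 assignments likewise gives ≥ 3/5 in every case.

Yes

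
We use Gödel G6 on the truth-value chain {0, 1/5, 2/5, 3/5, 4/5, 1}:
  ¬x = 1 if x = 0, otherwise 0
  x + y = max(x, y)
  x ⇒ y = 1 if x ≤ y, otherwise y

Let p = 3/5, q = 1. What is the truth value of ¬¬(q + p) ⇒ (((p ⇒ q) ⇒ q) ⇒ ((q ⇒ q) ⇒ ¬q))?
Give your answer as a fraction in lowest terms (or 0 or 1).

0

q + p = 1 + 3/5 = 1
¬(q + p) = ¬1 = 0
¬¬(q + p) = ¬0 = 1
p ⇒ q = 3/5 ⇒ 1 = 1
(p ⇒ q) ⇒ q = 1 ⇒ 1 = 1
q ⇒ q = 1 ⇒ 1 = 1
¬q = ¬1 = 0
(q ⇒ q) ⇒ ¬q = 1 ⇒ 0 = 0
((p ⇒ q) ⇒ q) ⇒ ((q ⇒ q) ⇒ ¬q) = 1 ⇒ 0 = 0
¬¬(q + p) ⇒ (((p ⇒ q) ⇒ q) ⇒ ((q ⇒ q) ⇒ ¬q)) = 1 ⇒ 0 = 0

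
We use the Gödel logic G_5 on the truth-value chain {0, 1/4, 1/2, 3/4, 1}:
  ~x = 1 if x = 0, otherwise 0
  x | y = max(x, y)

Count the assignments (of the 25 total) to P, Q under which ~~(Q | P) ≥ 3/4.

value 1: 24 assignments (counts)
value 0: 1 assignment
So 24 of the 25 assignments meet the threshold.

24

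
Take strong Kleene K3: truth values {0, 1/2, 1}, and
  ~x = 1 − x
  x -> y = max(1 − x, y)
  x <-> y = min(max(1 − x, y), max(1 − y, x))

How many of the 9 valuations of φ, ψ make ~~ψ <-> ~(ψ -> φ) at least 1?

φ = 0, ψ = 0 ↦ 1  ≥
φ = 0, ψ = 1/2 ↦ 1/2  <
φ = 0, ψ = 1 ↦ 1  ≥
φ = 1/2, ψ = 0 ↦ 1  ≥
φ = 1/2, ψ = 1/2 ↦ 1/2  <
φ = 1/2, ψ = 1 ↦ 1/2  <
φ = 1, ψ = 0 ↦ 1  ≥
φ = 1, ψ = 1/2 ↦ 1/2  <
φ = 1, ψ = 1 ↦ 0  <
So 4 of the 9 assignments meet the threshold.

4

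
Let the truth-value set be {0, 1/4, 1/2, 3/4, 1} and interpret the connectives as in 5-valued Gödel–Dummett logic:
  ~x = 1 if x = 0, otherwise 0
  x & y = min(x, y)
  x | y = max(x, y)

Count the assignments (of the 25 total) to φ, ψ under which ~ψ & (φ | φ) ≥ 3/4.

2

value 1: 1 assignment (counts)
value 3/4: 1 assignment (counts)
value 1/2: 1 assignment
value 1/4: 1 assignment
value 0: 21 assignments
So 2 of the 25 assignments meet the threshold.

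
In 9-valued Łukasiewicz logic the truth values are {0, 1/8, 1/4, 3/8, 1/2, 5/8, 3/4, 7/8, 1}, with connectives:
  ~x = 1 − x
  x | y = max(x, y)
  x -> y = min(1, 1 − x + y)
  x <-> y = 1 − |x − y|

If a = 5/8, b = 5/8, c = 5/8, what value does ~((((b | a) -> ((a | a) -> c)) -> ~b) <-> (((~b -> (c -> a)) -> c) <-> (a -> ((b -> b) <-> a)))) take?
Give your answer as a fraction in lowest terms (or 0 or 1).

1/4

b | a = 5/8 | 5/8 = 5/8
a | a = 5/8 | 5/8 = 5/8
(a | a) -> c = 5/8 -> 5/8 = 1
(b | a) -> ((a | a) -> c) = 5/8 -> 1 = 1
~b = ~5/8 = 3/8
((b | a) -> ((a | a) -> c)) -> ~b = 1 -> 3/8 = 3/8
~b = ~5/8 = 3/8
c -> a = 5/8 -> 5/8 = 1
~b -> (c -> a) = 3/8 -> 1 = 1
(~b -> (c -> a)) -> c = 1 -> 5/8 = 5/8
b -> b = 5/8 -> 5/8 = 1
(b -> b) <-> a = 1 <-> 5/8 = 5/8
a -> ((b -> b) <-> a) = 5/8 -> 5/8 = 1
((~b -> (c -> a)) -> c) <-> (a -> ((b -> b) <-> a)) = 5/8 <-> 1 = 5/8
(((b | a) -> ((a | a) -> c)) -> ~b) <-> (((~b -> (c -> a)) -> c) <-> (a -> ((b -> b) <-> a))) = 3/8 <-> 5/8 = 3/4
~((((b | a) -> ((a | a) -> c)) -> ~b) <-> (((~b -> (c -> a)) -> c) <-> (a -> ((b -> b) <-> a)))) = ~3/4 = 1/4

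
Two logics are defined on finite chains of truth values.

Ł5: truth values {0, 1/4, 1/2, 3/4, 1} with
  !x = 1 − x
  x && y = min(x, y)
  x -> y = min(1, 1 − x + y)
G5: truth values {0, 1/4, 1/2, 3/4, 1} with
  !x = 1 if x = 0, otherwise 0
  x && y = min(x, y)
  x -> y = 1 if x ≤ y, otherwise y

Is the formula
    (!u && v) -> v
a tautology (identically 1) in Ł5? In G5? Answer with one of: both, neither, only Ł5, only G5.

In Ł5: every assignment gives 1 — tautology.
In G5: every assignment gives 1 — tautology.

both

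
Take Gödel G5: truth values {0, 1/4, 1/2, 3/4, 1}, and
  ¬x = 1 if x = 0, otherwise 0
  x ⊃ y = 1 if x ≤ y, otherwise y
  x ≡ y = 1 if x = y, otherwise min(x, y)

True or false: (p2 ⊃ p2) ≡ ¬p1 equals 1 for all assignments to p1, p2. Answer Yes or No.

Counterexample: take p1 = 1/4, p2 = 0.
p2 ⊃ p2 = 0 ⊃ 0 = 1
¬p1 = ¬1/4 = 0
(p2 ⊃ p2) ≡ ¬p1 = 1 ≡ 0 = 0
This gives 0 ≠ 1.

No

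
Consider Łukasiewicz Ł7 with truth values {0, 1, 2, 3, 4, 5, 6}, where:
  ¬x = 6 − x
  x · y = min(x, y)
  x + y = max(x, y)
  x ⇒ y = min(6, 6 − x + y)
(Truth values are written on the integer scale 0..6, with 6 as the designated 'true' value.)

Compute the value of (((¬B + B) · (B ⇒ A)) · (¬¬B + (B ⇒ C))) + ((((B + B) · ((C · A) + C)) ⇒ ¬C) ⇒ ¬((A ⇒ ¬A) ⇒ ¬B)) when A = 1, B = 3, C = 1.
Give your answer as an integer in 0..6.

¬B = ¬3 = 3
¬B + B = 3 + 3 = 3
B ⇒ A = 3 ⇒ 1 = 4
(¬B + B) · (B ⇒ A) = 3 · 4 = 3
¬B = ¬3 = 3
¬¬B = ¬3 = 3
B ⇒ C = 3 ⇒ 1 = 4
¬¬B + (B ⇒ C) = 3 + 4 = 4
((¬B + B) · (B ⇒ A)) · (¬¬B + (B ⇒ C)) = 3 · 4 = 3
B + B = 3 + 3 = 3
C · A = 1 · 1 = 1
(C · A) + C = 1 + 1 = 1
(B + B) · ((C · A) + C) = 3 · 1 = 1
¬C = ¬1 = 5
((B + B) · ((C · A) + C)) ⇒ ¬C = 1 ⇒ 5 = 6
¬A = ¬1 = 5
A ⇒ ¬A = 1 ⇒ 5 = 6
¬B = ¬3 = 3
(A ⇒ ¬A) ⇒ ¬B = 6 ⇒ 3 = 3
¬((A ⇒ ¬A) ⇒ ¬B) = ¬3 = 3
(((B + B) · ((C · A) + C)) ⇒ ¬C) ⇒ ¬((A ⇒ ¬A) ⇒ ¬B) = 6 ⇒ 3 = 3
(((¬B + B) · (B ⇒ A)) · (¬¬B + (B ⇒ C))) + ((((B + B) · ((C · A) + C)) ⇒ ¬C) ⇒ ¬((A ⇒ ¬A) ⇒ ¬B)) = 3 + 3 = 3

3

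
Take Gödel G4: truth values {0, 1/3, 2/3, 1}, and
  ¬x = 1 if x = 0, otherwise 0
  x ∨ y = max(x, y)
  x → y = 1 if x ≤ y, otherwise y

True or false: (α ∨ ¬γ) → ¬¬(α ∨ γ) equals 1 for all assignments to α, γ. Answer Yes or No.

Counterexample: take α = 0, γ = 0.
¬γ = ¬0 = 1
α ∨ ¬γ = 0 ∨ 1 = 1
α ∨ γ = 0 ∨ 0 = 0
¬(α ∨ γ) = ¬0 = 1
¬¬(α ∨ γ) = ¬1 = 0
(α ∨ ¬γ) → ¬¬(α ∨ γ) = 1 → 0 = 0
This gives 0 ≠ 1.

No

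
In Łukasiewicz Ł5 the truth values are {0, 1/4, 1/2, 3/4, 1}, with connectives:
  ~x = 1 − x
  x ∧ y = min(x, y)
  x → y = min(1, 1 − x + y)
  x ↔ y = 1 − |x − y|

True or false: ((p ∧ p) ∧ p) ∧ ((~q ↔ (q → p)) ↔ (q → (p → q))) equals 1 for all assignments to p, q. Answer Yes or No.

No

Counterexample: take p = 0, q = 0.
p ∧ p = 0 ∧ 0 = 0
(p ∧ p) ∧ p = 0 ∧ 0 = 0
~q = ~0 = 1
q → p = 0 → 0 = 1
~q ↔ (q → p) = 1 ↔ 1 = 1
p → q = 0 → 0 = 1
q → (p → q) = 0 → 1 = 1
(~q ↔ (q → p)) ↔ (q → (p → q)) = 1 ↔ 1 = 1
((p ∧ p) ∧ p) ∧ ((~q ↔ (q → p)) ↔ (q → (p → q))) = 0 ∧ 1 = 0
This gives 0 ≠ 1.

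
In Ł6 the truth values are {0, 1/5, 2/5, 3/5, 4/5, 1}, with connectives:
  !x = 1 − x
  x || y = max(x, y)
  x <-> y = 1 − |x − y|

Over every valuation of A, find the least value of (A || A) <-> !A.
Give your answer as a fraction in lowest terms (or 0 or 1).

0

Take A = 0:
A || A = 0 || 0 = 0
!A = !0 = 1
(A || A) <-> !A = 0 <-> 1 = 0
No assignment yields a value below 0, so this is the minimum.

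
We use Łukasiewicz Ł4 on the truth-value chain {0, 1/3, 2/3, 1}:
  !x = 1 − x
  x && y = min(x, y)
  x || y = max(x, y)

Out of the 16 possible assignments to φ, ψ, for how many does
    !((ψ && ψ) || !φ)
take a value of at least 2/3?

4

φ = 0, ψ = 0 ↦ 0  <
φ = 0, ψ = 1/3 ↦ 0  <
φ = 0, ψ = 2/3 ↦ 0  <
φ = 0, ψ = 1 ↦ 0  <
φ = 1/3, ψ = 0 ↦ 1/3  <
φ = 1/3, ψ = 1/3 ↦ 1/3  <
φ = 1/3, ψ = 2/3 ↦ 1/3  <
φ = 1/3, ψ = 1 ↦ 0  <
φ = 2/3, ψ = 0 ↦ 2/3  ≥
φ = 2/3, ψ = 1/3 ↦ 2/3  ≥
φ = 2/3, ψ = 2/3 ↦ 1/3  <
φ = 2/3, ψ = 1 ↦ 0  <
φ = 1, ψ = 0 ↦ 1  ≥
φ = 1, ψ = 1/3 ↦ 2/3  ≥
φ = 1, ψ = 2/3 ↦ 1/3  <
φ = 1, ψ = 1 ↦ 0  <
So 4 of the 16 assignments meet the threshold.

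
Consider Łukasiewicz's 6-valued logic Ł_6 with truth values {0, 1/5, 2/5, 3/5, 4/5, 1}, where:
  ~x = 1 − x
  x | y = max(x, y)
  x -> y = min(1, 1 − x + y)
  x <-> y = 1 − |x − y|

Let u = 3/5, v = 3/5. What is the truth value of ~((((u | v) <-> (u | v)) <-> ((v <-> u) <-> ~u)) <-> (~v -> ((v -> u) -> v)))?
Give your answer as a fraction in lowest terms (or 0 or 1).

u | v = 3/5 | 3/5 = 3/5
u | v = 3/5 | 3/5 = 3/5
(u | v) <-> (u | v) = 3/5 <-> 3/5 = 1
v <-> u = 3/5 <-> 3/5 = 1
~u = ~3/5 = 2/5
(v <-> u) <-> ~u = 1 <-> 2/5 = 2/5
((u | v) <-> (u | v)) <-> ((v <-> u) <-> ~u) = 1 <-> 2/5 = 2/5
~v = ~3/5 = 2/5
v -> u = 3/5 -> 3/5 = 1
(v -> u) -> v = 1 -> 3/5 = 3/5
~v -> ((v -> u) -> v) = 2/5 -> 3/5 = 1
(((u | v) <-> (u | v)) <-> ((v <-> u) <-> ~u)) <-> (~v -> ((v -> u) -> v)) = 2/5 <-> 1 = 2/5
~((((u | v) <-> (u | v)) <-> ((v <-> u) <-> ~u)) <-> (~v -> ((v -> u) -> v))) = ~2/5 = 3/5

3/5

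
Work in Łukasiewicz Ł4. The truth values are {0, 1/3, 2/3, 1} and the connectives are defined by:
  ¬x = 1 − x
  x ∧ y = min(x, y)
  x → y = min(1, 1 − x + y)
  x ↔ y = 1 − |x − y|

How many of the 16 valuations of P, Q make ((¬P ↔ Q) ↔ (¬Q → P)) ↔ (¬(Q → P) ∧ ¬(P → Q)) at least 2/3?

3

P = 0, Q = 0 ↦ 0  <
P = 0, Q = 1/3 ↦ 0  <
P = 0, Q = 2/3 ↦ 0  <
P = 0, Q = 1 ↦ 0  <
P = 1/3, Q = 0 ↦ 0  <
P = 1/3, Q = 1/3 ↦ 0  <
P = 1/3, Q = 2/3 ↦ 0  <
P = 1/3, Q = 1 ↦ 1/3  <
P = 2/3, Q = 0 ↦ 0  <
P = 2/3, Q = 1/3 ↦ 0  <
P = 2/3, Q = 2/3 ↦ 1/3  <
P = 2/3, Q = 1 ↦ 2/3  ≥
P = 1, Q = 0 ↦ 0  <
P = 1, Q = 1/3 ↦ 1/3  <
P = 1, Q = 2/3 ↦ 2/3  ≥
P = 1, Q = 1 ↦ 1  ≥
So 3 of the 16 assignments meet the threshold.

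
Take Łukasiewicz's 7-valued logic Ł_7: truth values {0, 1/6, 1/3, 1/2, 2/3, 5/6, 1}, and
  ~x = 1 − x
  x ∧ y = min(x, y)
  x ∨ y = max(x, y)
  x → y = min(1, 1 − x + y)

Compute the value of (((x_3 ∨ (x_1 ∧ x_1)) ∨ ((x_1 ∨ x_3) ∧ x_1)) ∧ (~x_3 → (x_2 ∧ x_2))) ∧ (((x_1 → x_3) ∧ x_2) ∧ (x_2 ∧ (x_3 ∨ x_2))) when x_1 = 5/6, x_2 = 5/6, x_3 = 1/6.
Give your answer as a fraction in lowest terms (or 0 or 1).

x_1 ∧ x_1 = 5/6 ∧ 5/6 = 5/6
x_3 ∨ (x_1 ∧ x_1) = 1/6 ∨ 5/6 = 5/6
x_1 ∨ x_3 = 5/6 ∨ 1/6 = 5/6
(x_1 ∨ x_3) ∧ x_1 = 5/6 ∧ 5/6 = 5/6
(x_3 ∨ (x_1 ∧ x_1)) ∨ ((x_1 ∨ x_3) ∧ x_1) = 5/6 ∨ 5/6 = 5/6
~x_3 = ~1/6 = 5/6
x_2 ∧ x_2 = 5/6 ∧ 5/6 = 5/6
~x_3 → (x_2 ∧ x_2) = 5/6 → 5/6 = 1
((x_3 ∨ (x_1 ∧ x_1)) ∨ ((x_1 ∨ x_3) ∧ x_1)) ∧ (~x_3 → (x_2 ∧ x_2)) = 5/6 ∧ 1 = 5/6
x_1 → x_3 = 5/6 → 1/6 = 1/3
(x_1 → x_3) ∧ x_2 = 1/3 ∧ 5/6 = 1/3
x_3 ∨ x_2 = 1/6 ∨ 5/6 = 5/6
x_2 ∧ (x_3 ∨ x_2) = 5/6 ∧ 5/6 = 5/6
((x_1 → x_3) ∧ x_2) ∧ (x_2 ∧ (x_3 ∨ x_2)) = 1/3 ∧ 5/6 = 1/3
(((x_3 ∨ (x_1 ∧ x_1)) ∨ ((x_1 ∨ x_3) ∧ x_1)) ∧ (~x_3 → (x_2 ∧ x_2))) ∧ (((x_1 → x_3) ∧ x_2) ∧ (x_2 ∧ (x_3 ∨ x_2))) = 5/6 ∧ 1/3 = 1/3

1/3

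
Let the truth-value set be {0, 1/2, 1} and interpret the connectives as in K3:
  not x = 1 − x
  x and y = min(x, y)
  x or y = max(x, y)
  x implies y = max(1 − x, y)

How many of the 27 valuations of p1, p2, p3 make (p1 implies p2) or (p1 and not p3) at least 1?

value 1: 17 assignments (counts)
value 1/2: 9 assignments
value 0: 1 assignment
So 17 of the 27 assignments meet the threshold.

17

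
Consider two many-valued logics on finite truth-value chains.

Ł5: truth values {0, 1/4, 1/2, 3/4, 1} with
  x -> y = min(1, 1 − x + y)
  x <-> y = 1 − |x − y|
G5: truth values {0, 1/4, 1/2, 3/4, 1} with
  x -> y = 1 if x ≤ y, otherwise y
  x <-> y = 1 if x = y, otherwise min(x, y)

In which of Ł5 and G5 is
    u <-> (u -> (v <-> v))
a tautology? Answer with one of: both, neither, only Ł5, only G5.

In Ł5: at u = 0, v = 0 the value is 0 — not a tautology.
In G5: at u = 0, v = 0 the value is 0 — not a tautology.

neither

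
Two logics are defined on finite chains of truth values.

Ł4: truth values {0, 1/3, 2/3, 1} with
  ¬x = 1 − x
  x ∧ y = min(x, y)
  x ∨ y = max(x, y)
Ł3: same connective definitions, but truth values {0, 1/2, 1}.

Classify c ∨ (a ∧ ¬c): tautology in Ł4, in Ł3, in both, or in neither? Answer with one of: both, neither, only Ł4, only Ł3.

neither

In Ł4: at a = 0, c = 0 the value is 0 — not a tautology.
In Ł3: at a = 0, c = 0 the value is 0 — not a tautology.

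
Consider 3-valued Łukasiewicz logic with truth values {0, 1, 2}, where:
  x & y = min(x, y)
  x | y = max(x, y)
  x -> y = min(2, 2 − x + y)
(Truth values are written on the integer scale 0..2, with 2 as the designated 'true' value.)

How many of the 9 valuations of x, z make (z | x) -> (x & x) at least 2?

x = 0, z = 0 ↦ 2  ≥
x = 0, z = 1 ↦ 1  <
x = 0, z = 2 ↦ 0  <
x = 1, z = 0 ↦ 2  ≥
x = 1, z = 1 ↦ 2  ≥
x = 1, z = 2 ↦ 1  <
x = 2, z = 0 ↦ 2  ≥
x = 2, z = 1 ↦ 2  ≥
x = 2, z = 2 ↦ 2  ≥
So 6 of the 9 assignments meet the threshold.

6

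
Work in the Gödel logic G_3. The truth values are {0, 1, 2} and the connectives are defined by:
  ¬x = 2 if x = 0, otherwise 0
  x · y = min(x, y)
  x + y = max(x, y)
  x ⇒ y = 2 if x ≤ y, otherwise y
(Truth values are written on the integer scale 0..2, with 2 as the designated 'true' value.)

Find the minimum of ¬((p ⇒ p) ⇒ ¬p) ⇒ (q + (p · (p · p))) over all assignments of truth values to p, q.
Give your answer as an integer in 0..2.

1

Take p = 1, q = 0:
p ⇒ p = 1 ⇒ 1 = 2
¬p = ¬1 = 0
(p ⇒ p) ⇒ ¬p = 2 ⇒ 0 = 0
¬((p ⇒ p) ⇒ ¬p) = ¬0 = 2
p · p = 1 · 1 = 1
p · (p · p) = 1 · 1 = 1
q + (p · (p · p)) = 0 + 1 = 1
¬((p ⇒ p) ⇒ ¬p) ⇒ (q + (p · (p · p))) = 2 ⇒ 1 = 1
No assignment yields a value below 1, so this is the minimum.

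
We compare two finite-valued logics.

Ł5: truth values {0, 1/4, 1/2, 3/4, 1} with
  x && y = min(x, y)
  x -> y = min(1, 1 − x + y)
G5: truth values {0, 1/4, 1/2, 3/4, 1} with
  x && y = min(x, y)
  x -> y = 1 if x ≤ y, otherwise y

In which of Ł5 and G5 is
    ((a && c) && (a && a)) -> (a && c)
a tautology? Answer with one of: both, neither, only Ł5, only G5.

both

In Ł5: every assignment gives 1 — tautology.
In G5: every assignment gives 1 — tautology.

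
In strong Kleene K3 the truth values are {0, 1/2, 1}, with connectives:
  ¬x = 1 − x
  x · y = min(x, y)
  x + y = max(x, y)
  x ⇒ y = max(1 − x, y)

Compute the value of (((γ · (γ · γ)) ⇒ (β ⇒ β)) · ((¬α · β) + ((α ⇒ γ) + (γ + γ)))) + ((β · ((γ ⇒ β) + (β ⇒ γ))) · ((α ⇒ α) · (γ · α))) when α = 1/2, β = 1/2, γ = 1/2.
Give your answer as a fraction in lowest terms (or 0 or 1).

1/2

γ · γ = 1/2 · 1/2 = 1/2
γ · (γ · γ) = 1/2 · 1/2 = 1/2
β ⇒ β = 1/2 ⇒ 1/2 = 1/2
(γ · (γ · γ)) ⇒ (β ⇒ β) = 1/2 ⇒ 1/2 = 1/2
¬α = ¬1/2 = 1/2
¬α · β = 1/2 · 1/2 = 1/2
α ⇒ γ = 1/2 ⇒ 1/2 = 1/2
γ + γ = 1/2 + 1/2 = 1/2
(α ⇒ γ) + (γ + γ) = 1/2 + 1/2 = 1/2
(¬α · β) + ((α ⇒ γ) + (γ + γ)) = 1/2 + 1/2 = 1/2
((γ · (γ · γ)) ⇒ (β ⇒ β)) · ((¬α · β) + ((α ⇒ γ) + (γ + γ))) = 1/2 · 1/2 = 1/2
γ ⇒ β = 1/2 ⇒ 1/2 = 1/2
β ⇒ γ = 1/2 ⇒ 1/2 = 1/2
(γ ⇒ β) + (β ⇒ γ) = 1/2 + 1/2 = 1/2
β · ((γ ⇒ β) + (β ⇒ γ)) = 1/2 · 1/2 = 1/2
α ⇒ α = 1/2 ⇒ 1/2 = 1/2
γ · α = 1/2 · 1/2 = 1/2
(α ⇒ α) · (γ · α) = 1/2 · 1/2 = 1/2
(β · ((γ ⇒ β) + (β ⇒ γ))) · ((α ⇒ α) · (γ · α)) = 1/2 · 1/2 = 1/2
(((γ · (γ · γ)) ⇒ (β ⇒ β)) · ((¬α · β) + ((α ⇒ γ) + (γ + γ)))) + ((β · ((γ ⇒ β) + (β ⇒ γ))) · ((α ⇒ α) · (γ · α))) = 1/2 + 1/2 = 1/2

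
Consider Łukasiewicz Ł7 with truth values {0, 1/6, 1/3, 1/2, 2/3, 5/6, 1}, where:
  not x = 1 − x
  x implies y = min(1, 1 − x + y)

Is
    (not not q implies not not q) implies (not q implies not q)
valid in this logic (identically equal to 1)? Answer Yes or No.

q = 0 ↦ 1
q = 1/6 ↦ 1
q = 1/3 ↦ 1
q = 1/2 ↦ 1
q = 2/3 ↦ 1
q = 5/6 ↦ 1
q = 1 ↦ 1
Every assignment gives a value ≥ 1.

Yes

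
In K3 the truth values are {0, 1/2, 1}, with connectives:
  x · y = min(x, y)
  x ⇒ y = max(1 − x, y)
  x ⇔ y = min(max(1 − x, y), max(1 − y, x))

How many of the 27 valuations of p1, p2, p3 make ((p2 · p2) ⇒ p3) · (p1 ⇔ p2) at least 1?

4

value 1: 4 assignments (counts)
value 1/2: 15 assignments
value 0: 8 assignments
So 4 of the 27 assignments meet the threshold.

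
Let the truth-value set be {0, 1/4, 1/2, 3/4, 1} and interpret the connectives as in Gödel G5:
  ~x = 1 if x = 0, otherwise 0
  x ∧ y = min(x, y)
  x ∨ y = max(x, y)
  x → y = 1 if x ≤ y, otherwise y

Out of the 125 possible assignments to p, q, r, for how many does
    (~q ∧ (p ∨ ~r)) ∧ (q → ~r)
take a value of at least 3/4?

13

value 1: 9 assignments (counts)
value 3/4: 4 assignments (counts)
value 1/2: 4 assignments
value 1/4: 4 assignments
value 0: 104 assignments
So 13 of the 125 assignments meet the threshold.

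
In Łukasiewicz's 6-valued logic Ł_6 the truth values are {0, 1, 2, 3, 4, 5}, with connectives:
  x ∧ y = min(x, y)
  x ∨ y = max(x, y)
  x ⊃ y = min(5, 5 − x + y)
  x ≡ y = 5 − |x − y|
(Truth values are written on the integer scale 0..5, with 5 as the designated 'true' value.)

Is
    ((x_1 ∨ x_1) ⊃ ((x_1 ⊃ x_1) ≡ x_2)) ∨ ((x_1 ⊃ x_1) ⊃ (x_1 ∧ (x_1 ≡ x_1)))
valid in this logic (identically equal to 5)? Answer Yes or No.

No

Counterexample: take x_1 = 1, x_2 = 0.
x_1 ∨ x_1 = 1 ∨ 1 = 1
x_1 ⊃ x_1 = 1 ⊃ 1 = 5
(x_1 ⊃ x_1) ≡ x_2 = 5 ≡ 0 = 0
(x_1 ∨ x_1) ⊃ ((x_1 ⊃ x_1) ≡ x_2) = 1 ⊃ 0 = 4
x_1 ⊃ x_1 = 1 ⊃ 1 = 5
x_1 ≡ x_1 = 1 ≡ 1 = 5
x_1 ∧ (x_1 ≡ x_1) = 1 ∧ 5 = 1
(x_1 ⊃ x_1) ⊃ (x_1 ∧ (x_1 ≡ x_1)) = 5 ⊃ 1 = 1
((x_1 ∨ x_1) ⊃ ((x_1 ⊃ x_1) ≡ x_2)) ∨ ((x_1 ⊃ x_1) ⊃ (x_1 ∧ (x_1 ≡ x_1))) = 4 ∨ 1 = 4
This gives 4 ≠ 5.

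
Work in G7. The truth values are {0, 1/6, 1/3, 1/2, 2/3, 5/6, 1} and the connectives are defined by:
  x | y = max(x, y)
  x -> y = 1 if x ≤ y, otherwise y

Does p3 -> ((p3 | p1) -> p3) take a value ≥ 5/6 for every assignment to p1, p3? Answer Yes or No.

At p1 = 1/3, p3 = 1/2, for instance:
p3 | p1 = 1/2 | 1/3 = 1/2
(p3 | p1) -> p3 = 1/2 -> 1/2 = 1
p3 -> ((p3 | p1) -> p3) = 1/2 -> 1 = 1
and checking the remaining 48 assignments likewise gives ≥ 5/6 in every case.

Yes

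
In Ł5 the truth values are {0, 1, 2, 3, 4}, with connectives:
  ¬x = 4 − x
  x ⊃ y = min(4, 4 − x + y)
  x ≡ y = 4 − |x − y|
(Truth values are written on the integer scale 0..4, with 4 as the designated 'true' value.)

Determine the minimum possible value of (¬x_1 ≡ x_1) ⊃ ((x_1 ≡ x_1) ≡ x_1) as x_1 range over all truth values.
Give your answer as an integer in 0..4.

Take x_1 = 2:
¬x_1 = ¬2 = 2
¬x_1 ≡ x_1 = 2 ≡ 2 = 4
x_1 ≡ x_1 = 2 ≡ 2 = 4
(x_1 ≡ x_1) ≡ x_1 = 4 ≡ 2 = 2
(¬x_1 ≡ x_1) ⊃ ((x_1 ≡ x_1) ≡ x_1) = 4 ⊃ 2 = 2
No assignment yields a value below 2, so this is the minimum.

2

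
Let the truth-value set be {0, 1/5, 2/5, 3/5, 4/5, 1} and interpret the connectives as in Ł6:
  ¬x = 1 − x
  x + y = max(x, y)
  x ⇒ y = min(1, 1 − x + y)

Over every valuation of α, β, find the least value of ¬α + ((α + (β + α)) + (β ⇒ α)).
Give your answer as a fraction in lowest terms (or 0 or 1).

4/5

Take α = 1/5, β = 2/5:
¬α = ¬1/5 = 4/5
β + α = 2/5 + 1/5 = 2/5
α + (β + α) = 1/5 + 2/5 = 2/5
β ⇒ α = 2/5 ⇒ 1/5 = 4/5
(α + (β + α)) + (β ⇒ α) = 2/5 + 4/5 = 4/5
¬α + ((α + (β + α)) + (β ⇒ α)) = 4/5 + 4/5 = 4/5
No assignment yields a value below 4/5, so this is the minimum.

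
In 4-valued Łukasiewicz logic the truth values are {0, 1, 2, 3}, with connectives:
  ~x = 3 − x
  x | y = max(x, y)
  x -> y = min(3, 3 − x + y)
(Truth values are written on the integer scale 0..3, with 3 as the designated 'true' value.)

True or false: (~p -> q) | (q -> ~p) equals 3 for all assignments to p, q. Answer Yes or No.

p = 0, q = 0 ↦ 3
p = 0, q = 1 ↦ 3
p = 0, q = 2 ↦ 3
p = 0, q = 3 ↦ 3
p = 1, q = 0 ↦ 3
p = 1, q = 1 ↦ 3
p = 1, q = 2 ↦ 3
p = 1, q = 3 ↦ 3
p = 2, q = 0 ↦ 3
p = 2, q = 1 ↦ 3
p = 2, q = 2 ↦ 3
p = 2, q = 3 ↦ 3
p = 3, q = 0 ↦ 3
p = 3, q = 1 ↦ 3
p = 3, q = 2 ↦ 3
p = 3, q = 3 ↦ 3
Every assignment gives a value ≥ 3.

Yes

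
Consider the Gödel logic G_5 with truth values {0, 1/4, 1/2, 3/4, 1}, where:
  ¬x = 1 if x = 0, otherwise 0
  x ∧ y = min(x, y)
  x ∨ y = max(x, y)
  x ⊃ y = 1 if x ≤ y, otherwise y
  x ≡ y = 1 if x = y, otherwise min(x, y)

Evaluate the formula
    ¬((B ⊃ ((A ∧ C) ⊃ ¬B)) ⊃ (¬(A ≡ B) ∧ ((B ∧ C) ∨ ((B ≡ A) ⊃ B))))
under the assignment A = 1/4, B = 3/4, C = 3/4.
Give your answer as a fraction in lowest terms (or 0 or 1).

A ∧ C = 1/4 ∧ 3/4 = 1/4
¬B = ¬3/4 = 0
(A ∧ C) ⊃ ¬B = 1/4 ⊃ 0 = 0
B ⊃ ((A ∧ C) ⊃ ¬B) = 3/4 ⊃ 0 = 0
A ≡ B = 1/4 ≡ 3/4 = 1/4
¬(A ≡ B) = ¬1/4 = 0
B ∧ C = 3/4 ∧ 3/4 = 3/4
B ≡ A = 3/4 ≡ 1/4 = 1/4
(B ≡ A) ⊃ B = 1/4 ⊃ 3/4 = 1
(B ∧ C) ∨ ((B ≡ A) ⊃ B) = 3/4 ∨ 1 = 1
¬(A ≡ B) ∧ ((B ∧ C) ∨ ((B ≡ A) ⊃ B)) = 0 ∧ 1 = 0
(B ⊃ ((A ∧ C) ⊃ ¬B)) ⊃ (¬(A ≡ B) ∧ ((B ∧ C) ∨ ((B ≡ A) ⊃ B))) = 0 ⊃ 0 = 1
¬((B ⊃ ((A ∧ C) ⊃ ¬B)) ⊃ (¬(A ≡ B) ∧ ((B ∧ C) ∨ ((B ≡ A) ⊃ B)))) = ¬1 = 0

0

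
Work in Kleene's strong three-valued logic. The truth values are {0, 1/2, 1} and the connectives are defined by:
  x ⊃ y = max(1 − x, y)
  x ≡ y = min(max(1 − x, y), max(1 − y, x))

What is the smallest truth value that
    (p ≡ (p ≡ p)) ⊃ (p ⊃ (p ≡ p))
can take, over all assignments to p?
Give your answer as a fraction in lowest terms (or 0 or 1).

1/2

Take p = 1/2:
p ≡ p = 1/2 ≡ 1/2 = 1/2
p ≡ (p ≡ p) = 1/2 ≡ 1/2 = 1/2
p ≡ p = 1/2 ≡ 1/2 = 1/2
p ⊃ (p ≡ p) = 1/2 ⊃ 1/2 = 1/2
(p ≡ (p ≡ p)) ⊃ (p ⊃ (p ≡ p)) = 1/2 ⊃ 1/2 = 1/2
No assignment yields a value below 1/2, so this is the minimum.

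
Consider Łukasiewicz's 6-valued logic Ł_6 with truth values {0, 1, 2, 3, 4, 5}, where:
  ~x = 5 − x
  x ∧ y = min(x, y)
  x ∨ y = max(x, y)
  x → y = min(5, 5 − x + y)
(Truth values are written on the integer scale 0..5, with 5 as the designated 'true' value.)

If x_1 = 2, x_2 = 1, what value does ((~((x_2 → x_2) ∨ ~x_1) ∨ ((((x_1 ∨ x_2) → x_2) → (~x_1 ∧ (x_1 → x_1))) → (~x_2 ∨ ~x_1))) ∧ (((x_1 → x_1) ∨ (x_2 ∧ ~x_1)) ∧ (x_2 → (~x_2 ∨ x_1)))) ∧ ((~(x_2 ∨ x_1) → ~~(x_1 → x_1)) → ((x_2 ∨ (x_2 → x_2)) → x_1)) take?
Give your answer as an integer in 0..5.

x_2 → x_2 = 1 → 1 = 5
~x_1 = ~2 = 3
(x_2 → x_2) ∨ ~x_1 = 5 ∨ 3 = 5
~((x_2 → x_2) ∨ ~x_1) = ~5 = 0
x_1 ∨ x_2 = 2 ∨ 1 = 2
(x_1 ∨ x_2) → x_2 = 2 → 1 = 4
~x_1 = ~2 = 3
x_1 → x_1 = 2 → 2 = 5
~x_1 ∧ (x_1 → x_1) = 3 ∧ 5 = 3
((x_1 ∨ x_2) → x_2) → (~x_1 ∧ (x_1 → x_1)) = 4 → 3 = 4
~x_2 = ~1 = 4
~x_1 = ~2 = 3
~x_2 ∨ ~x_1 = 4 ∨ 3 = 4
(((x_1 ∨ x_2) → x_2) → (~x_1 ∧ (x_1 → x_1))) → (~x_2 ∨ ~x_1) = 4 → 4 = 5
~((x_2 → x_2) ∨ ~x_1) ∨ ((((x_1 ∨ x_2) → x_2) → (~x_1 ∧ (x_1 → x_1))) → (~x_2 ∨ ~x_1)) = 0 ∨ 5 = 5
x_1 → x_1 = 2 → 2 = 5
~x_1 = ~2 = 3
x_2 ∧ ~x_1 = 1 ∧ 3 = 1
(x_1 → x_1) ∨ (x_2 ∧ ~x_1) = 5 ∨ 1 = 5
~x_2 = ~1 = 4
~x_2 ∨ x_1 = 4 ∨ 2 = 4
x_2 → (~x_2 ∨ x_1) = 1 → 4 = 5
((x_1 → x_1) ∨ (x_2 ∧ ~x_1)) ∧ (x_2 → (~x_2 ∨ x_1)) = 5 ∧ 5 = 5
(~((x_2 → x_2) ∨ ~x_1) ∨ ((((x_1 ∨ x_2) → x_2) → (~x_1 ∧ (x_1 → x_1))) → (~x_2 ∨ ~x_1))) ∧ (((x_1 → x_1) ∨ (x_2 ∧ ~x_1)) ∧ (x_2 → (~x_2 ∨ x_1))) = 5 ∧ 5 = 5
x_2 ∨ x_1 = 1 ∨ 2 = 2
~(x_2 ∨ x_1) = ~2 = 3
x_1 → x_1 = 2 → 2 = 5
~(x_1 → x_1) = ~5 = 0
~~(x_1 → x_1) = ~0 = 5
~(x_2 ∨ x_1) → ~~(x_1 → x_1) = 3 → 5 = 5
x_2 → x_2 = 1 → 1 = 5
x_2 ∨ (x_2 → x_2) = 1 ∨ 5 = 5
(x_2 ∨ (x_2 → x_2)) → x_1 = 5 → 2 = 2
(~(x_2 ∨ x_1) → ~~(x_1 → x_1)) → ((x_2 ∨ (x_2 → x_2)) → x_1) = 5 → 2 = 2
((~((x_2 → x_2) ∨ ~x_1) ∨ ((((x_1 ∨ x_2) → x_2) → (~x_1 ∧ (x_1 → x_1))) → (~x_2 ∨ ~x_1))) ∧ (((x_1 → x_1) ∨ (x_2 ∧ ~x_1)) ∧ (x_2 → (~x_2 ∨ x_1)))) ∧ ((~(x_2 ∨ x_1) → ~~(x_1 → x_1)) → ((x_2 ∨ (x_2 → x_2)) → x_1)) = 5 ∧ 2 = 2

2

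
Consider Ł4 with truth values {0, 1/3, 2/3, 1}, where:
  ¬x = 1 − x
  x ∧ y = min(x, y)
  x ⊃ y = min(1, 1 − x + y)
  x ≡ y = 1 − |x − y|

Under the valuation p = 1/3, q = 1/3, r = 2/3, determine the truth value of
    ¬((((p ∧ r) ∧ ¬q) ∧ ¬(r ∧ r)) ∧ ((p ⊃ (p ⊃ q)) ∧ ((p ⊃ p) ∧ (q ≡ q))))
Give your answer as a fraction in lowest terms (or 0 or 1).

2/3

p ∧ r = 1/3 ∧ 2/3 = 1/3
¬q = ¬1/3 = 2/3
(p ∧ r) ∧ ¬q = 1/3 ∧ 2/3 = 1/3
r ∧ r = 2/3 ∧ 2/3 = 2/3
¬(r ∧ r) = ¬2/3 = 1/3
((p ∧ r) ∧ ¬q) ∧ ¬(r ∧ r) = 1/3 ∧ 1/3 = 1/3
p ⊃ q = 1/3 ⊃ 1/3 = 1
p ⊃ (p ⊃ q) = 1/3 ⊃ 1 = 1
p ⊃ p = 1/3 ⊃ 1/3 = 1
q ≡ q = 1/3 ≡ 1/3 = 1
(p ⊃ p) ∧ (q ≡ q) = 1 ∧ 1 = 1
(p ⊃ (p ⊃ q)) ∧ ((p ⊃ p) ∧ (q ≡ q)) = 1 ∧ 1 = 1
(((p ∧ r) ∧ ¬q) ∧ ¬(r ∧ r)) ∧ ((p ⊃ (p ⊃ q)) ∧ ((p ⊃ p) ∧ (q ≡ q))) = 1/3 ∧ 1 = 1/3
¬((((p ∧ r) ∧ ¬q) ∧ ¬(r ∧ r)) ∧ ((p ⊃ (p ⊃ q)) ∧ ((p ⊃ p) ∧ (q ≡ q)))) = ¬1/3 = 2/3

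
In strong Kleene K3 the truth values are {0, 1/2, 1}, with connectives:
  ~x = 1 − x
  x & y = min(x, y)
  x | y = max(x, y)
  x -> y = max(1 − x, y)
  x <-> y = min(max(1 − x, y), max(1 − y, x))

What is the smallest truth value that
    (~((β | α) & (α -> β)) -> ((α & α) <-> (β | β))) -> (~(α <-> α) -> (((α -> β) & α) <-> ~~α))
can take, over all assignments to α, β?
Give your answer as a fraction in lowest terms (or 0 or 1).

Take α = 1/2, β = 0:
β | α = 0 | 1/2 = 1/2
α -> β = 1/2 -> 0 = 1/2
(β | α) & (α -> β) = 1/2 & 1/2 = 1/2
~((β | α) & (α -> β)) = ~1/2 = 1/2
α & α = 1/2 & 1/2 = 1/2
β | β = 0 | 0 = 0
(α & α) <-> (β | β) = 1/2 <-> 0 = 1/2
~((β | α) & (α -> β)) -> ((α & α) <-> (β | β)) = 1/2 -> 1/2 = 1/2
α <-> α = 1/2 <-> 1/2 = 1/2
~(α <-> α) = ~1/2 = 1/2
α -> β = 1/2 -> 0 = 1/2
(α -> β) & α = 1/2 & 1/2 = 1/2
~α = ~1/2 = 1/2
~~α = ~1/2 = 1/2
((α -> β) & α) <-> ~~α = 1/2 <-> 1/2 = 1/2
~(α <-> α) -> (((α -> β) & α) <-> ~~α) = 1/2 -> 1/2 = 1/2
(~((β | α) & (α -> β)) -> ((α & α) <-> (β | β))) -> (~(α <-> α) -> (((α -> β) & α) <-> ~~α)) = 1/2 -> 1/2 = 1/2
No assignment yields a value below 1/2, so this is the minimum.

1/2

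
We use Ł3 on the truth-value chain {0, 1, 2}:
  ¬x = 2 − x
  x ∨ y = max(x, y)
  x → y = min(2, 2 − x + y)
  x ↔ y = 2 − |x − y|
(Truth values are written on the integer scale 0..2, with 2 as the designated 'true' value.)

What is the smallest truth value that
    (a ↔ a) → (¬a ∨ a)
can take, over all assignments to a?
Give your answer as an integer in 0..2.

1

Take a = 1:
a ↔ a = 1 ↔ 1 = 2
¬a = ¬1 = 1
¬a ∨ a = 1 ∨ 1 = 1
(a ↔ a) → (¬a ∨ a) = 2 → 1 = 1
No assignment yields a value below 1, so this is the minimum.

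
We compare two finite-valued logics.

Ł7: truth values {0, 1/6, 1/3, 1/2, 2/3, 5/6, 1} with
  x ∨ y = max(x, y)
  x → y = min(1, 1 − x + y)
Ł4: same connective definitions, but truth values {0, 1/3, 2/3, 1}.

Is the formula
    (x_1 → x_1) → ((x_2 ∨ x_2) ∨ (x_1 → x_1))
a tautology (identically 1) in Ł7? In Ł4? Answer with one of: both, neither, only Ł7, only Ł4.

both

In Ł7: every assignment gives 1 — tautology.
In Ł4: every assignment gives 1 — tautology.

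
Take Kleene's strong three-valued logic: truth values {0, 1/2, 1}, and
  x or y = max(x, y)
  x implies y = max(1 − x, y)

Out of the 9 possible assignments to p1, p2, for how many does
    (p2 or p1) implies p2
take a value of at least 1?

p1 = 0, p2 = 0 ↦ 1  ≥
p1 = 0, p2 = 1/2 ↦ 1/2  <
p1 = 0, p2 = 1 ↦ 1  ≥
p1 = 1/2, p2 = 0 ↦ 1/2  <
p1 = 1/2, p2 = 1/2 ↦ 1/2  <
p1 = 1/2, p2 = 1 ↦ 1  ≥
p1 = 1, p2 = 0 ↦ 0  <
p1 = 1, p2 = 1/2 ↦ 1/2  <
p1 = 1, p2 = 1 ↦ 1  ≥
So 4 of the 9 assignments meet the threshold.

4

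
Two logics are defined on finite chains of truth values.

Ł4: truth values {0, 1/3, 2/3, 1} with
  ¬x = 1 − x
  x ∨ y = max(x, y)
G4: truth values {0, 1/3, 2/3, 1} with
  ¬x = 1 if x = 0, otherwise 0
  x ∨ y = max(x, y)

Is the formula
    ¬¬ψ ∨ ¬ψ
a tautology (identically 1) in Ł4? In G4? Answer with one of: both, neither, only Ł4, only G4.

only G4

In Ł4: at ψ = 1/3 the value is 2/3 — not a tautology.
In G4: every assignment gives 1 — tautology.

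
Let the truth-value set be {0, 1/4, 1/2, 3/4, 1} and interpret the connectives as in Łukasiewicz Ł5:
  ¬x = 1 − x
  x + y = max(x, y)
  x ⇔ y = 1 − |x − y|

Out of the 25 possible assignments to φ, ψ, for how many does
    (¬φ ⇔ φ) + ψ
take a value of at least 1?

value 1: 9 assignments (counts)
value 3/4: 4 assignments
value 1/2: 8 assignments
value 1/4: 2 assignments
value 0: 2 assignments
So 9 of the 25 assignments meet the threshold.

9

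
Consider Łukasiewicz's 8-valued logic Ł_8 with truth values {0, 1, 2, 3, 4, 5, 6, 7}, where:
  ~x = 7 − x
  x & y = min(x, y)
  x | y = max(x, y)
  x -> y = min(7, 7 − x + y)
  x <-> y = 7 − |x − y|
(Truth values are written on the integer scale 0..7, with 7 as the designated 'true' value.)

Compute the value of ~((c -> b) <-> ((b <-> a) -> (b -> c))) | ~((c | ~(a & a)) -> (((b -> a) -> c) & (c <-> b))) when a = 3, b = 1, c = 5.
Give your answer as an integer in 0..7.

4

c -> b = 5 -> 1 = 3
b <-> a = 1 <-> 3 = 5
b -> c = 1 -> 5 = 7
(b <-> a) -> (b -> c) = 5 -> 7 = 7
(c -> b) <-> ((b <-> a) -> (b -> c)) = 3 <-> 7 = 3
~((c -> b) <-> ((b <-> a) -> (b -> c))) = ~3 = 4
a & a = 3 & 3 = 3
~(a & a) = ~3 = 4
c | ~(a & a) = 5 | 4 = 5
b -> a = 1 -> 3 = 7
(b -> a) -> c = 7 -> 5 = 5
c <-> b = 5 <-> 1 = 3
((b -> a) -> c) & (c <-> b) = 5 & 3 = 3
(c | ~(a & a)) -> (((b -> a) -> c) & (c <-> b)) = 5 -> 3 = 5
~((c | ~(a & a)) -> (((b -> a) -> c) & (c <-> b))) = ~5 = 2
~((c -> b) <-> ((b <-> a) -> (b -> c))) | ~((c | ~(a & a)) -> (((b -> a) -> c) & (c <-> b))) = 4 | 2 = 4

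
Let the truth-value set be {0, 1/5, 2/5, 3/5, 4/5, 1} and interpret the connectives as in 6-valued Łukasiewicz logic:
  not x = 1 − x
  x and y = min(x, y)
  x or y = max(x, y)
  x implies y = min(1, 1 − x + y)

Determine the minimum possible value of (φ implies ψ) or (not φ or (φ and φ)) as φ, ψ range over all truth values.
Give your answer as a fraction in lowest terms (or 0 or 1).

3/5

Take φ = 2/5, ψ = 0:
φ implies ψ = 2/5 implies 0 = 3/5
not φ = not 2/5 = 3/5
φ and φ = 2/5 and 2/5 = 2/5
not φ or (φ and φ) = 3/5 or 2/5 = 3/5
(φ implies ψ) or (not φ or (φ and φ)) = 3/5 or 3/5 = 3/5
No assignment yields a value below 3/5, so this is the minimum.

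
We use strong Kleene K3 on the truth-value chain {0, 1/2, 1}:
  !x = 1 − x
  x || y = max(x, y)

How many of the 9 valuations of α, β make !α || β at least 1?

5

α = 0, β = 0 ↦ 1  ≥
α = 0, β = 1/2 ↦ 1  ≥
α = 0, β = 1 ↦ 1  ≥
α = 1/2, β = 0 ↦ 1/2  <
α = 1/2, β = 1/2 ↦ 1/2  <
α = 1/2, β = 1 ↦ 1  ≥
α = 1, β = 0 ↦ 0  <
α = 1, β = 1/2 ↦ 1/2  <
α = 1, β = 1 ↦ 1  ≥
So 5 of the 9 assignments meet the threshold.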